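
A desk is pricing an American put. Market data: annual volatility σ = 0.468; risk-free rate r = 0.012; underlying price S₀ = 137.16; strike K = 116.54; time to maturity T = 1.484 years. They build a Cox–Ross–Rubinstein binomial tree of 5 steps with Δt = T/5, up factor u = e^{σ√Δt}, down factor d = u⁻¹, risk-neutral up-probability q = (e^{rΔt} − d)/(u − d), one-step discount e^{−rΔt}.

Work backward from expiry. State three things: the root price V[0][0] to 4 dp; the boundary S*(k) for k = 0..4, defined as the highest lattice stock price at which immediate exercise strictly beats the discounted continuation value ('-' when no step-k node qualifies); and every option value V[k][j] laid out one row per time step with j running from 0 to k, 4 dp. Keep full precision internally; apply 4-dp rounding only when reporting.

price = 18.7577
boundary = - - - 63.8322 82.3700
tree:
18.7577
27.3387 8.1423
38.7099 13.2914 1.7473
52.7078 21.4587 3.1511 0.0000
67.0736 34.1700 5.6828 0.0000 0.0000
78.2062 52.7078 10.2486 0.0000 0.0000 0.0000

Δt=0.29680, u=1.29041, d=0.77494, q=0.44352, disc=e^(-rΔt)=0.99644
k=5 terminal: V=max(K-S,0) → 78.2062 52.7078 10.2486 0.0000 0.0000 0.0000
k=4: j=0 S=49.4664 intr=67.0736 cont=66.6592 V=67.0736[EX]; j=1 S=82.3700 intr=34.1700 cont=33.7557 V=34.1700[EX]; j=2 S=137.1600 intr=0.0000 cont=5.6828 V=5.6828[hold]; j=3 S=228.3946 intr=0.0000 cont=0.0000 V=0.0000[hold]; j=4 S=380.3157 intr=0.0000 cont=0.0000 V=0.0000[hold]  S*(4)=82.3700
k=3: j=0 S=63.8322 intr=52.7078 cont=52.2935 V=52.7078[EX]; j=1 S=106.2914 intr=10.2486 cont=21.4587 V=21.4587[hold]; j=2 S=176.9932 intr=0.0000 cont=3.1511 V=3.1511[hold]; j=3 S=294.7237 intr=0.0000 cont=0.0000 V=0.0000[hold]  S*(3)=63.8322
k=2: j=0 S=82.3700 intr=34.1700 cont=38.7099 V=38.7099[hold]; j=1 S=137.1600 intr=0.0000 cont=13.2914 V=13.2914[hold]; j=2 S=228.3946 intr=0.0000 cont=1.7473 V=1.7473[hold]  S*(2)=-
k=1: j=0 S=106.2914 intr=10.2486 cont=27.3387 V=27.3387[hold]; j=1 S=176.9932 intr=0.0000 cont=8.1423 V=8.1423[hold]  S*(1)=-
k=0: j=0 S=137.1600 intr=0.0000 cont=18.7577 V=18.7577[hold]  S*(0)=-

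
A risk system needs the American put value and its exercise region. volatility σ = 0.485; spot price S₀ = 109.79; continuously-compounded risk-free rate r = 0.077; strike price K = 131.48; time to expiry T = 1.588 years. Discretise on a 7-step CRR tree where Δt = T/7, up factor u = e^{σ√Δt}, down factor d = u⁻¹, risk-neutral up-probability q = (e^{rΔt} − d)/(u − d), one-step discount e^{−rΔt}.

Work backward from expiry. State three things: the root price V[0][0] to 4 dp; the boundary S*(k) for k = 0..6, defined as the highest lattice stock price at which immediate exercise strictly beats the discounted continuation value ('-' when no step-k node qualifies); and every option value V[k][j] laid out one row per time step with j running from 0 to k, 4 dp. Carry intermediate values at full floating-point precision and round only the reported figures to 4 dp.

Δt=0.22686  u=1.25986  d=0.79374  q=0.48031  discount=0.98268
step 7 (expiry): payoffs max(K−S,0) = 109.6879 96.8904 76.5774 44.3356 0.0000 0.0000 0.0000 0.0000
step 6: (k=6,j=0): S=27.4551, (K−S)⁺=104.0249, hold=101.7482 ⇒ V=104.0249 exercise | (k=6,j=1): S=43.5782, (K−S)⁺=87.9018, hold=85.6251 ⇒ V=87.9018 exercise | (k=6,j=2): S=69.1697, (K−S)⁺=62.3103, hold=60.0335 ⇒ V=62.3103 exercise | (k=6,j=3): S=109.7900, (K−S)⁺=21.6900, hold=22.6419 ⇒ V=22.6419 continue | (k=6,j=4): S=174.2648, (K−S)⁺=0.0000, hold=0.0000 ⇒ V=0.0000 continue | (k=6,j=5): S=276.6027, (K−S)⁺=0.0000, hold=0.0000 ⇒ V=0.0000 continue | (k=6,j=6): S=439.0391, (K−S)⁺=0.0000, hold=0.0000 ⇒ V=0.0000 continue  boundary S*=69.1697
step 5: (k=5,j=0): S=34.5896, (K−S)⁺=96.8904, hold=94.6136 ⇒ V=96.8904 exercise | (k=5,j=1): S=54.9026, (K−S)⁺=76.5774, hold=74.3007 ⇒ V=76.5774 exercise | (k=5,j=2): S=87.1444, (K−S)⁺=44.3356, hold=42.5081 ⇒ V=44.3356 exercise | (k=5,j=3): S=138.3204, (K−S)⁺=0.0000, hold=11.5630 ⇒ V=11.5630 continue | (k=5,j=4): S=219.5498, (K−S)⁺=0.0000, hold=0.0000 ⇒ V=0.0000 continue | (k=5,j=5): S=348.4816, (K−S)⁺=0.0000, hold=0.0000 ⇒ V=0.0000 continue  boundary S*=87.1444
step 4: (k=4,j=0): S=43.5782, (K−S)⁺=87.9018, hold=85.6251 ⇒ V=87.9018 exercise | (k=4,j=1): S=69.1697, (K−S)⁺=62.3103, hold=60.0335 ⇒ V=62.3103 exercise | (k=4,j=2): S=109.7900, (K−S)⁺=21.6900, hold=28.0995 ⇒ V=28.0995 continue | (k=4,j=3): S=174.2648, (K−S)⁺=0.0000, hold=5.9051 ⇒ V=5.9051 continue | (k=4,j=4): S=276.6027, (K−S)⁺=0.0000, hold=0.0000 ⇒ V=0.0000 continue  boundary S*=69.1697
step 3: (k=3,j=0): S=54.9026, (K−S)⁺=76.5774, hold=74.3007 ⇒ V=76.5774 exercise | (k=3,j=1): S=87.1444, (K−S)⁺=44.3356, hold=45.0841 ⇒ V=45.0841 continue | (k=3,j=2): S=138.3204, (K−S)⁺=0.0000, hold=17.1374 ⇒ V=17.1374 continue | (k=3,j=3): S=219.5498, (K−S)⁺=0.0000, hold=3.0157 ⇒ V=3.0157 continue  boundary S*=54.9026
step 2: (k=2,j=0): S=69.1697, (K−S)⁺=62.3103, hold=60.3868 ⇒ V=62.3103 exercise | (k=2,j=1): S=109.7900, (K−S)⁺=21.6900, hold=31.1128 ⇒ V=31.1128 continue | (k=2,j=2): S=174.2648, (K−S)⁺=0.0000, hold=10.1753 ⇒ V=10.1753 continue  boundary S*=69.1697
step 1: (k=1,j=0): S=87.1444, (K−S)⁺=44.3356, hold=46.5063 ⇒ V=46.5063 continue | (k=1,j=1): S=138.3204, (K−S)⁺=0.0000, hold=20.6917 ⇒ V=20.6917 continue  boundary S*=-
step 0: (k=0,j=0): S=109.7900, (K−S)⁺=21.6900, hold=33.5167 ⇒ V=33.5167 continue  boundary S*=-

price = 33.5167
boundary = - - 69.1697 54.9026 69.1697 87.1444 69.1697
tree:
33.5167
46.5063 20.6917
62.3103 31.1128 10.1753
76.5774 45.0841 17.1374 3.0157
87.9018 62.3103 28.0995 5.9051 0.0000
96.8904 76.5774 44.3356 11.5630 0.0000 0.0000
104.0249 87.9018 62.3103 22.6419 0.0000 0.0000 0.0000
109.6879 96.8904 76.5774 44.3356 0.0000 0.0000 0.0000 0.0000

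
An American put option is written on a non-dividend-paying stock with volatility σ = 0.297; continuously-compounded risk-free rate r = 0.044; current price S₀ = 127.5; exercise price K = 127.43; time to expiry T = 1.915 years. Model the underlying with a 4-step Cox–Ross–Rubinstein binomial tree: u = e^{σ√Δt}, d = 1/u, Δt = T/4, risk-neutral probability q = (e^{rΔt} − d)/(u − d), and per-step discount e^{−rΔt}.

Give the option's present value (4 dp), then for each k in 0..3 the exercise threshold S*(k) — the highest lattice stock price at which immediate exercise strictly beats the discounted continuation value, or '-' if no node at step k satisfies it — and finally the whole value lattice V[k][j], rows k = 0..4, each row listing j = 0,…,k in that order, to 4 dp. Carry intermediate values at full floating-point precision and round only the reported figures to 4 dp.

params: Δt=0.47875 u=1.22814 d=0.81424 q=0.50024 e^(-rΔt)=0.97916
t_4 payoffs: 71.3871 42.8991 0.0000 0.0000 0.0000
t_3: node(3,0) S=68.8285 payoff=58.6015 vs cont=55.9453 → 58.6015 [stop]  node(3,1) S=103.8157 payoff=23.6143 vs cont=20.9924 → 23.6143 [stop]  node(3,2) S=156.5876 payoff=0.0000 vs cont=0.0000 → 0.0000 [wait]  node(3,3) S=236.1849 payoff=0.0000 vs cont=0.0000 → 0.0000 [wait]  ⇒ S*(3)=103.8157
t_2: node(2,0) S=84.5309 payoff=42.8991 vs cont=40.2428 → 42.8991 [stop]  node(2,1) S=127.5000 payoff=0.0000 vs cont=11.5555 → 11.5555 [wait]  node(2,2) S=192.3113 payoff=0.0000 vs cont=0.0000 → 0.0000 [wait]  ⇒ S*(2)=84.5309
t_1: node(1,0) S=103.8157 payoff=23.6143 vs cont=26.6524 → 26.6524 [wait]  node(1,1) S=156.5876 payoff=0.0000 vs cont=5.6546 → 5.6546 [wait]  ⇒ S*(1)=-
t_0: node(0,0) S=127.5000 payoff=0.0000 vs cont=15.8119 → 15.8119 [wait]  ⇒ S*(0)=-

price = 15.8119
boundary = - - 84.5309 103.8157
tree:
15.8119
26.6524 5.6546
42.8991 11.5555 0.0000
58.6015 23.6143 0.0000 0.0000
71.3871 42.8991 0.0000 0.0000 0.0000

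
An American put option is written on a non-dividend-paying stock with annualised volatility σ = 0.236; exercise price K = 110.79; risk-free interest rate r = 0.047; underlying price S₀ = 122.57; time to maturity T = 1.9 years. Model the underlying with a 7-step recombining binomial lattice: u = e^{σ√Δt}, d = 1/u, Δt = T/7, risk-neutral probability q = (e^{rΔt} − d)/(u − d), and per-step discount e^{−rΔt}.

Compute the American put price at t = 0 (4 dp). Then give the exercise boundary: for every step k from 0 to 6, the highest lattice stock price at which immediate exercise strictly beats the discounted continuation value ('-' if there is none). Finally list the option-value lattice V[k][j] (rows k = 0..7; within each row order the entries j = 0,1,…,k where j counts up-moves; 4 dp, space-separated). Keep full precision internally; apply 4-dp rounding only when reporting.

Δt=0.27143  u=1.13083  d=0.88431  q=0.52138  discount=0.98732
step 7 (expiry): payoffs max(K−S,0) = 58.9579 44.5081 26.0301 2.4007 0.0000 0.0000 0.0000 0.0000
step 6: (k=6,j=0): S=58.6134, (K−S)⁺=52.1766, hold=50.7722 ⇒ V=52.1766 exercise | (k=6,j=1): S=74.9536, (K−S)⁺=35.8364, hold=34.4320 ⇒ V=35.8364 exercise | (k=6,j=2): S=95.8492, (K−S)⁺=14.9408, hold=13.5364 ⇒ V=14.9408 exercise | (k=6,j=3): S=122.5700, (K−S)⁺=0.0000, hold=1.1345 ⇒ V=1.1345 continue | (k=6,j=4): S=156.7400, (K−S)⁺=0.0000, hold=0.0000 ⇒ V=0.0000 continue | (k=6,j=5): S=200.4360, (K−S)⁺=0.0000, hold=0.0000 ⇒ V=0.0000 continue | (k=6,j=6): S=256.3135, (K−S)⁺=0.0000, hold=0.0000 ⇒ V=0.0000 continue  boundary S*=95.8492
step 5: (k=5,j=0): S=66.2819, (K−S)⁺=44.5081, hold=43.1037 ⇒ V=44.5081 exercise | (k=5,j=1): S=84.7599, (K−S)⁺=26.0301, hold=24.6257 ⇒ V=26.0301 exercise | (k=5,j=2): S=108.3893, (K−S)⁺=2.4007, hold=7.6443 ⇒ V=7.6443 continue | (k=5,j=3): S=138.6060, (K−S)⁺=0.0000, hold=0.5361 ⇒ V=0.5361 continue | (k=5,j=4): S=177.2466, (K−S)⁺=0.0000, hold=0.0000 ⇒ V=0.0000 continue | (k=5,j=5): S=226.6593, (K−S)⁺=0.0000, hold=0.0000 ⇒ V=0.0000 continue  boundary S*=84.7599
step 4: (k=4,j=0): S=74.9536, (K−S)⁺=35.8364, hold=34.4320 ⇒ V=35.8364 exercise | (k=4,j=1): S=95.8492, (K−S)⁺=14.9408, hold=16.2357 ⇒ V=16.2357 continue | (k=4,j=2): S=122.5700, (K−S)⁺=0.0000, hold=3.8883 ⇒ V=3.8883 continue | (k=4,j=3): S=156.7400, (K−S)⁺=0.0000, hold=0.2533 ⇒ V=0.2533 continue | (k=4,j=4): S=200.4360, (K−S)⁺=0.0000, hold=0.0000 ⇒ V=0.0000 continue  boundary S*=74.9536
step 3: (k=3,j=0): S=84.7599, (K−S)⁺=26.0301, hold=25.2923 ⇒ V=26.0301 exercise | (k=3,j=1): S=108.3893, (K−S)⁺=2.4007, hold=9.6738 ⇒ V=9.6738 continue | (k=3,j=2): S=138.6060, (K−S)⁺=0.0000, hold=1.9679 ⇒ V=1.9679 continue | (k=3,j=3): S=177.2466, (K−S)⁺=0.0000, hold=0.1197 ⇒ V=0.1197 continue  boundary S*=84.7599
step 2: (k=2,j=0): S=95.8492, (K−S)⁺=14.9408, hold=17.2804 ⇒ V=17.2804 continue | (k=2,j=1): S=122.5700, (K−S)⁺=0.0000, hold=5.5844 ⇒ V=5.5844 continue | (k=2,j=2): S=156.7400, (K−S)⁺=0.0000, hold=0.9915 ⇒ V=0.9915 continue  boundary S*=-
step 1: (k=1,j=0): S=108.3893, (K−S)⁺=2.4007, hold=11.0406 ⇒ V=11.0406 continue | (k=1,j=1): S=138.6060, (K−S)⁺=0.0000, hold=3.1493 ⇒ V=3.1493 continue  boundary S*=-
step 0: (k=0,j=0): S=122.5700, (K−S)⁺=0.0000, hold=6.8385 ⇒ V=6.8385 continue  boundary S*=-

price = 6.8385
boundary = - - - 84.7599 74.9536 84.7599 95.8492
tree:
6.8385
11.0406 3.1493
17.2804 5.5844 0.9915
26.0301 9.6738 1.9679 0.1197
35.8364 16.2357 3.8883 0.2533 0.0000
44.5081 26.0301 7.6443 0.5361 0.0000 0.0000
52.1766 35.8364 14.9408 1.1345 0.0000 0.0000 0.0000
58.9579 44.5081 26.0301 2.4007 0.0000 0.0000 0.0000 0.0000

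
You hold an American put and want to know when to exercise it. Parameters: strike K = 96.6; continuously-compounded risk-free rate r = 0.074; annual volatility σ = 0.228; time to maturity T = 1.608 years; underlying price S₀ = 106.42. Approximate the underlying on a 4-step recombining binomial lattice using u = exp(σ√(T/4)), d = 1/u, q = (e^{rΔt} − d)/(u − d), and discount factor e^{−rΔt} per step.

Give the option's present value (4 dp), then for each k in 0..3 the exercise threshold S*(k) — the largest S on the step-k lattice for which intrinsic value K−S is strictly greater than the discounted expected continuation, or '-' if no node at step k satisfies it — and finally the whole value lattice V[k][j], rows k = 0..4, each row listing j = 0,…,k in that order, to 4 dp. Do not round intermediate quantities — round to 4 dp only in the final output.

price = 4.3459
boundary = - - 79.7003 68.9729
tree:
4.3459
8.7252 1.2462
16.8997 2.9718 0.0000
27.6271 7.0867 0.0000 0.0000
36.9106 16.8997 0.0000 0.0000 0.0000

Δt=0.40200  u=1.15553  d=0.86540  q=0.56800  discount=0.97069
step 4 (expiry): payoffs max(K−S,0) = 36.9106 16.8997 0.0000 0.0000 0.0000
step 3: (k=3,j=0): S=68.9729, (K−S)⁺=27.6271, hold=24.7958 ⇒ V=27.6271 exercise | (k=3,j=1): S=92.0962, (K−S)⁺=4.5038, hold=7.0867 ⇒ V=7.0867 continue | (k=3,j=2): S=122.9716, (K−S)⁺=0.0000, hold=0.0000 ⇒ V=0.0000 continue | (k=3,j=3): S=164.1980, (K−S)⁺=0.0000, hold=0.0000 ⇒ V=0.0000 continue  boundary S*=68.9729
step 2: (k=2,j=0): S=79.7003, (K−S)⁺=16.8997, hold=15.4924 ⇒ V=16.8997 exercise | (k=2,j=1): S=106.4200, (K−S)⁺=0.0000, hold=2.9718 ⇒ V=2.9718 continue | (k=2,j=2): S=142.0975, (K−S)⁺=0.0000, hold=0.0000 ⇒ V=0.0000 continue  boundary S*=79.7003
step 1: (k=1,j=0): S=92.0962, (K−S)⁺=4.5038, hold=8.7252 ⇒ V=8.7252 continue | (k=1,j=1): S=122.9716, (K−S)⁺=0.0000, hold=1.2462 ⇒ V=1.2462 continue  boundary S*=-
step 0: (k=0,j=0): S=106.4200, (K−S)⁺=0.0000, hold=4.3459 ⇒ V=4.3459 continue  boundary S*=-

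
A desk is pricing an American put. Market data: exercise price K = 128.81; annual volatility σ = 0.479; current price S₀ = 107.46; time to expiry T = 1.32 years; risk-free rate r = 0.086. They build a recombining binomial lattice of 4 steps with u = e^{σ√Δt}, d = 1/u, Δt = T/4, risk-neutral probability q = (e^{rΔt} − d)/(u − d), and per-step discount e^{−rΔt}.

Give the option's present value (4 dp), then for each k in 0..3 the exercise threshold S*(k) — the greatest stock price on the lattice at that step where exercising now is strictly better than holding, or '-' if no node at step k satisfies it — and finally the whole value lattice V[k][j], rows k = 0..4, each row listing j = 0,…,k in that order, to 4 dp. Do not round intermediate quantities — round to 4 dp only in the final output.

Δt=0.33000  u=1.31675  d=0.75945  q=0.48329  discount=0.97202
step 4 (expiry): payoffs max(K−S,0) = 93.0632 66.8314 21.3500 0.0000 0.0000
step 3: (k=3,j=0): S=47.0695, (K−S)⁺=81.7405, hold=78.1363 ⇒ V=81.7405 exercise | (k=3,j=1): S=81.6102, (K−S)⁺=47.1998, hold=43.5956 ⇒ V=47.1998 exercise | (k=3,j=2): S=141.4977, (K−S)⁺=0.0000, hold=10.7230 ⇒ V=10.7230 continue | (k=3,j=3): S=245.3320, (K−S)⁺=0.0000, hold=0.0000 ⇒ V=0.0000 continue  boundary S*=81.6102
step 2: (k=2,j=0): S=61.9786, (K−S)⁺=66.8314, hold=63.2271 ⇒ V=66.8314 exercise | (k=2,j=1): S=107.4600, (K−S)⁺=21.3500, hold=28.7434 ⇒ V=28.7434 continue | (k=2,j=2): S=186.3167, (K−S)⁺=0.0000, hold=5.3856 ⇒ V=5.3856 continue  boundary S*=61.9786
step 1: (k=1,j=0): S=81.6102, (K−S)⁺=47.1998, hold=47.0688 ⇒ V=47.1998 exercise | (k=1,j=1): S=141.4977, (K−S)⁺=0.0000, hold=16.9663 ⇒ V=16.9663 continue  boundary S*=81.6102
step 0: (k=0,j=0): S=107.4600, (K−S)⁺=21.3500, hold=31.6763 ⇒ V=31.6763 continue  boundary S*=-

price = 31.6763
boundary = - 81.6102 61.9786 81.6102
tree:
31.6763
47.1998 16.9663
66.8314 28.7434 5.3856
81.7405 47.1998 10.7230 0.0000
93.0632 66.8314 21.3500 0.0000 0.0000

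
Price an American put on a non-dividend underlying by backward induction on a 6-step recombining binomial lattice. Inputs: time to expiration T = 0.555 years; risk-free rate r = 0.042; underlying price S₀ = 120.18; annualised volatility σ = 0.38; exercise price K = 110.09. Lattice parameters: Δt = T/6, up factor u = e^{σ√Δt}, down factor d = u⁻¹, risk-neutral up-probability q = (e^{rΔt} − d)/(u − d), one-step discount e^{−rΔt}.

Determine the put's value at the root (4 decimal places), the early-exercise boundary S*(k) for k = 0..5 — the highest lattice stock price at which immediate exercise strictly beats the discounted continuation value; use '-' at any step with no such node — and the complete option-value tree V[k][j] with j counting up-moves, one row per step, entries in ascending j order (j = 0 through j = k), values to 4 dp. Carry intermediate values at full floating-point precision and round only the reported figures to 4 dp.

Δt=0.09250  u=1.12252  d=0.89086  q=0.48794  discount=0.99612
step 6 (expiry): payoffs max(K−S,0) = 50.0173 34.3959 14.7122 0.0000 0.0000 0.0000 0.0000
step 5: (k=5,j=0): S=67.4326, (K−S)⁺=42.6574, hold=42.2306 ⇒ V=42.6574 exercise | (k=5,j=1): S=84.9679, (K−S)⁺=25.1221, hold=24.6953 ⇒ V=25.1221 exercise | (k=5,j=2): S=107.0631, (K−S)⁺=3.0269, hold=7.5043 ⇒ V=7.5043 continue | (k=5,j=3): S=134.9040, (K−S)⁺=0.0000, hold=0.0000 ⇒ V=0.0000 continue | (k=5,j=4): S=169.9846, (K−S)⁺=0.0000, hold=0.0000 ⇒ V=0.0000 continue | (k=5,j=5): S=214.1878, (K−S)⁺=0.0000, hold=0.0000 ⇒ V=0.0000 continue  boundary S*=84.9679
step 4: (k=4,j=0): S=75.6941, (K−S)⁺=34.3959, hold=33.9690 ⇒ V=34.3959 exercise | (k=4,j=1): S=95.3778, (K−S)⁺=14.7122, hold=16.4616 ⇒ V=16.4616 continue | (k=4,j=2): S=120.1800, (K−S)⁺=0.0000, hold=3.8277 ⇒ V=3.8277 continue | (k=4,j=3): S=151.4318, (K−S)⁺=0.0000, hold=0.0000 ⇒ V=0.0000 continue | (k=4,j=4): S=190.8105, (K−S)⁺=0.0000, hold=0.0000 ⇒ V=0.0000 continue  boundary S*=75.6941
step 3: (k=3,j=0): S=84.9679, (K−S)⁺=25.1221, hold=25.5455 ⇒ V=25.5455 continue | (k=3,j=1): S=107.0631, (K−S)⁺=3.0269, hold=10.2571 ⇒ V=10.2571 continue | (k=3,j=2): S=134.9040, (K−S)⁺=0.0000, hold=1.9524 ⇒ V=1.9524 continue | (k=3,j=3): S=169.9846, (K−S)⁺=0.0000, hold=0.0000 ⇒ V=0.0000 continue  boundary S*=-
step 2: (k=2,j=0): S=95.3778, (K−S)⁺=14.7122, hold=18.0155 ⇒ V=18.0155 continue | (k=2,j=1): S=120.1800, (K−S)⁺=0.0000, hold=6.1808 ⇒ V=6.1808 continue | (k=2,j=2): S=151.4318, (K−S)⁺=0.0000, hold=0.9959 ⇒ V=0.9959 continue  boundary S*=-
step 1: (k=1,j=0): S=107.0631, (K−S)⁺=3.0269, hold=12.1934 ⇒ V=12.1934 continue | (k=1,j=1): S=134.9040, (K−S)⁺=0.0000, hold=3.6367 ⇒ V=3.6367 continue  boundary S*=-
step 0: (k=0,j=0): S=120.1800, (K−S)⁺=0.0000, hold=7.9872 ⇒ V=7.9872 continue  boundary S*=-

price = 7.9872
boundary = - - - - 75.6941 84.9679
tree:
7.9872
12.1934 3.6367
18.0155 6.1808 0.9959
25.5455 10.2571 1.9524 0.0000
34.3959 16.4616 3.8277 0.0000 0.0000
42.6574 25.1221 7.5043 0.0000 0.0000 0.0000
50.0173 34.3959 14.7122 0.0000 0.0000 0.0000 0.0000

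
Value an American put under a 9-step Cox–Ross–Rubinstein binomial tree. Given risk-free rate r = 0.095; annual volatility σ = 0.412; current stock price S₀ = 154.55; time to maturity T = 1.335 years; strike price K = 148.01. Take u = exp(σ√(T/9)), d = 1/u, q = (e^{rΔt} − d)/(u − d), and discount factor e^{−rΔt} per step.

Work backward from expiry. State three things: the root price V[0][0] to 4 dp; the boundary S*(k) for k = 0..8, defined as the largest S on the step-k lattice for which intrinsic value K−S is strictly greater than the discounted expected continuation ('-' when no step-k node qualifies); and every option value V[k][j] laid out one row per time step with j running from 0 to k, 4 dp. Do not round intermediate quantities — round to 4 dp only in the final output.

price = 18.7734
boundary = - - - 96.0130 81.9251 96.0130 81.9251 96.0130 112.5235
tree:
18.7734
27.1271 11.1109
38.1325 17.0996 5.5518
51.9970 25.6113 9.2351 2.0966
66.0849 37.1650 15.0037 3.8391 0.4472
78.1056 51.9970 23.6681 6.9306 0.9161 0.0000
88.3626 66.0849 35.9580 12.2840 1.8768 0.0000 0.0000
97.1146 78.1056 51.9970 21.2437 3.8449 0.0000 0.0000 0.0000
104.5825 88.3626 66.0849 35.4865 7.8769 0.0000 0.0000 0.0000 0.0000
110.9545 97.1146 78.1056 51.9970 16.1370 0.0000 0.0000 0.0000 0.0000 0.0000

params: Δt=0.14833 u=1.17196 d=0.85327 q=0.50494 e^(-rΔt)=0.98601
t_9 payoffs: 110.9545 97.1146 78.1056 51.9970 16.1370 0.0000 0.0000 0.0000 0.0000 0.0000
t_8: node(8,0) S=43.4275 payoff=104.5825 vs cont=102.5114 → 104.5825 [stop]  node(8,1) S=59.6474 payoff=88.3626 vs cont=86.2916 → 88.3626 [stop]  node(8,2) S=81.9251 payoff=66.0849 vs cont=64.0138 → 66.0849 [stop]  node(8,3) S=112.5235 payoff=35.4865 vs cont=33.4155 → 35.4865 [stop]  node(8,4) S=154.5500 payoff=0.0000 vs cont=7.8769 → 7.8769 [wait]  node(8,5) S=212.2731 payoff=0.0000 vs cont=0.0000 → 0.0000 [wait]  node(8,6) S=291.5552 payoff=0.0000 vs cont=0.0000 → 0.0000 [wait]  node(8,7) S=400.4486 payoff=0.0000 vs cont=0.0000 → 0.0000 [wait]  node(8,8) S=550.0127 payoff=0.0000 vs cont=0.0000 → 0.0000 [wait]  ⇒ S*(8)=112.5235
t_7: node(7,0) S=50.8954 payoff=97.1146 vs cont=95.0435 → 97.1146 [stop]  node(7,1) S=69.9044 payoff=78.1056 vs cont=76.0346 → 78.1056 [stop]  node(7,2) S=96.0130 payoff=51.9970 vs cont=49.9259 → 51.9970 [stop]  node(7,3) S=131.8730 payoff=16.1370 vs cont=21.2437 → 21.2437 [wait]  node(7,4) S=181.1265 payoff=0.0000 vs cont=3.8449 → 3.8449 [wait]  node(7,5) S=248.7757 payoff=0.0000 vs cont=0.0000 → 0.0000 [wait]  node(7,6) S=341.6912 payoff=0.0000 vs cont=0.0000 → 0.0000 [wait]  node(7,7) S=469.3099 payoff=0.0000 vs cont=0.0000 → 0.0000 [wait]  ⇒ S*(7)=96.0130
t_6: node(6,0) S=59.6474 payoff=88.3626 vs cont=86.2916 → 88.3626 [stop]  node(6,1) S=81.9251 payoff=66.0849 vs cont=64.0138 → 66.0849 [stop]  node(6,2) S=112.5235 payoff=35.4865 vs cont=35.9580 → 35.9580 [wait]  node(6,3) S=154.5500 payoff=0.0000 vs cont=12.2840 → 12.2840 [wait]  node(6,4) S=212.2731 payoff=0.0000 vs cont=1.8768 → 1.8768 [wait]  node(6,5) S=291.5552 payoff=0.0000 vs cont=0.0000 → 0.0000 [wait]  node(6,6) S=400.4486 payoff=0.0000 vs cont=0.0000 → 0.0000 [wait]  ⇒ S*(6)=81.9251
t_5: node(5,0) S=69.9044 payoff=78.1056 vs cont=76.0346 → 78.1056 [stop]  node(5,1) S=96.0130 payoff=51.9970 vs cont=50.1606 → 51.9970 [stop]  node(5,2) S=131.8730 payoff=16.1370 vs cont=23.6681 → 23.6681 [wait]  node(5,3) S=181.1265 payoff=0.0000 vs cont=6.9306 → 6.9306 [wait]  node(5,4) S=248.7757 payoff=0.0000 vs cont=0.9161 → 0.9161 [wait]  node(5,5) S=341.6912 payoff=0.0000 vs cont=0.0000 → 0.0000 [wait]  ⇒ S*(5)=96.0130
t_4: node(4,0) S=81.9251 payoff=66.0849 vs cont=64.0138 → 66.0849 [stop]  node(4,1) S=112.5235 payoff=35.4865 vs cont=37.1650 → 37.1650 [wait]  node(4,2) S=154.5500 payoff=0.0000 vs cont=15.0037 → 15.0037 [wait]  node(4,3) S=212.2731 payoff=0.0000 vs cont=3.8391 → 3.8391 [wait]  node(4,4) S=291.5552 payoff=0.0000 vs cont=0.4472 → 0.4472 [wait]  ⇒ S*(4)=81.9251
t_3: node(3,0) S=96.0130 payoff=51.9970 vs cont=50.7616 → 51.9970 [stop]  node(3,1) S=131.8730 payoff=16.1370 vs cont=25.6113 → 25.6113 [wait]  node(3,2) S=181.1265 payoff=0.0000 vs cont=9.2351 → 9.2351 [wait]  node(3,3) S=248.7757 payoff=0.0000 vs cont=2.0966 → 2.0966 [wait]  ⇒ S*(3)=96.0130
t_2: node(2,0) S=112.5235 payoff=35.4865 vs cont=38.1325 → 38.1325 [wait]  node(2,1) S=154.5500 payoff=0.0000 vs cont=17.0996 → 17.0996 [wait]  node(2,2) S=212.2731 payoff=0.0000 vs cont=5.5518 → 5.5518 [wait]  ⇒ S*(2)=-
t_1: node(1,0) S=131.8730 payoff=16.1370 vs cont=27.1271 → 27.1271 [wait]  node(1,1) S=181.1265 payoff=0.0000 vs cont=11.1109 → 11.1109 [wait]  ⇒ S*(1)=-
t_0: node(0,0) S=154.5500 payoff=0.0000 vs cont=18.7734 → 18.7734 [wait]  ⇒ S*(0)=-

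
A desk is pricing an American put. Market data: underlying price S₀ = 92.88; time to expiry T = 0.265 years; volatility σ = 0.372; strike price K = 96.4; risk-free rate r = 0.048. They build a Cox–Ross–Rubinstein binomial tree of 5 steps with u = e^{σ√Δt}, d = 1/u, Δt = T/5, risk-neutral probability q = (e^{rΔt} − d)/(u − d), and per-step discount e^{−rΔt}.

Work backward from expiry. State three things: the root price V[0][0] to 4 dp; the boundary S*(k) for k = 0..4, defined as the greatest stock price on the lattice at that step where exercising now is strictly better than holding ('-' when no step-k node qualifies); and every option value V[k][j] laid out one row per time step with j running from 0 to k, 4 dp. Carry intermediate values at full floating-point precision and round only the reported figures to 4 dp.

params: Δt=0.05300 u=1.08941 d=0.91792 q=0.49346 e^(-rΔt)=0.99746
t_5 payoffs: 35.8721 24.5640 11.1432 0.0000 0.0000 0.0000
t_4: node(4,0) S=65.9400 payoff=30.4600 vs cont=30.2151 → 30.4600 [stop]  node(4,1) S=78.2592 payoff=18.1408 vs cont=17.8958 → 18.1408 [stop]  node(4,2) S=92.8800 payoff=3.5200 vs cont=5.6302 → 5.6302 [wait]  node(4,3) S=110.2323 payoff=0.0000 vs cont=0.0000 → 0.0000 [wait]  node(4,4) S=130.8265 payoff=0.0000 vs cont=0.0000 → 0.0000 [wait]  ⇒ S*(4)=78.2592
t_3: node(3,0) S=71.8360 payoff=24.5640 vs cont=24.3191 → 24.5640 [stop]  node(3,1) S=85.2568 payoff=11.1432 vs cont=11.9369 → 11.9369 [wait]  node(3,2) S=101.1849 payoff=0.0000 vs cont=2.8447 → 2.8447 [wait]  node(3,3) S=120.0887 payoff=0.0000 vs cont=0.0000 → 0.0000 [wait]  ⇒ S*(3)=71.8360
t_2: node(2,0) S=78.2592 payoff=18.1408 vs cont=18.2865 → 18.2865 [wait]  node(2,1) S=92.8800 payoff=3.5200 vs cont=7.4314 → 7.4314 [wait]  node(2,2) S=110.2323 payoff=0.0000 vs cont=1.4373 → 1.4373 [wait]  ⇒ S*(2)=-
t_1: node(1,0) S=85.2568 payoff=11.1432 vs cont=12.8971 → 12.8971 [wait]  node(1,1) S=101.1849 payoff=0.0000 vs cont=4.4622 → 4.4622 [wait]  ⇒ S*(1)=-
t_0: node(0,0) S=92.8800 payoff=3.5200 vs cont=8.7127 → 8.7127 [wait]  ⇒ S*(0)=-

price = 8.7127
boundary = - - - 71.8360 78.2592
tree:
8.7127
12.8971 4.4622
18.2865 7.4314 1.4373
24.5640 11.9369 2.8447 0.0000
30.4600 18.1408 5.6302 0.0000 0.0000
35.8721 24.5640 11.1432 0.0000 0.0000 0.0000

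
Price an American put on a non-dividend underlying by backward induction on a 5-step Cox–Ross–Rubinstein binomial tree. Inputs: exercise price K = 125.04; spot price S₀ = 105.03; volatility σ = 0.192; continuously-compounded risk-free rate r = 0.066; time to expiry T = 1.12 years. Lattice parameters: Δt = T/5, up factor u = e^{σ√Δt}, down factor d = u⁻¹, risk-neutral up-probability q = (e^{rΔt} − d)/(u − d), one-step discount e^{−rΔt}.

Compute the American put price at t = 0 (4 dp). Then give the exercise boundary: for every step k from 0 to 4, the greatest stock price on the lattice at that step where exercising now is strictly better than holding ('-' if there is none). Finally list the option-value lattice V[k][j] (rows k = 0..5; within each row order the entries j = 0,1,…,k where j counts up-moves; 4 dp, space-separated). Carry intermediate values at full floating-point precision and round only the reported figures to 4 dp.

Δt=0.22400, u=1.09513, d=0.91314, q=0.55914, disc=e^(-rΔt)=0.98532
k=5 terminal: V=max(K-S,0) → 58.3609 45.0715 29.1334 10.0187 0.0000 0.0000
k=4: j=0 S=73.0221 intr=52.0179 cont=50.1829 V=52.0179[EX]; j=1 S=87.5757 intr=37.4643 cont=35.6293 V=37.4643[EX]; j=2 S=105.0300 intr=20.0100 cont=18.1750 V=20.0100[EX]; j=3 S=125.9630 intr=0.0000 cont=4.3521 V=4.3521[hold]; j=4 S=151.0680 intr=0.0000 cont=0.0000 V=0.0000[hold]  S*(4)=105.0300
k=3: j=0 S=79.9685 intr=45.0715 cont=43.2365 V=45.0715[EX]; j=1 S=95.9066 intr=29.1334 cont=27.2984 V=29.1334[EX]; j=2 S=115.0213 intr=10.0187 cont=11.0899 V=11.0899[hold]; j=3 S=137.9455 intr=0.0000 cont=1.8905 V=1.8905[hold]  S*(3)=95.9066
k=2: j=0 S=87.5757 intr=37.4643 cont=35.6293 V=37.4643[EX]; j=1 S=105.0300 intr=20.0100 cont=18.7652 V=20.0100[EX]; j=2 S=125.9630 intr=0.0000 cont=5.8590 V=5.8590[hold]  S*(2)=105.0300
k=1: j=0 S=95.9066 intr=29.1334 cont=27.2984 V=29.1334[EX]; j=1 S=115.0213 intr=10.0187 cont=11.9201 V=11.9201[hold]  S*(1)=95.9066
k=0: j=0 S=105.0300 intr=20.0100 cont=19.2225 V=20.0100[EX]  S*(0)=105.0300

price = 20.0100
boundary = 105.0300 95.9066 105.0300 95.9066 105.0300
tree:
20.0100
29.1334 11.9201
37.4643 20.0100 5.8590
45.0715 29.1334 11.0899 1.8905
52.0179 37.4643 20.0100 4.3521 0.0000
58.3609 45.0715 29.1334 10.0187 0.0000 0.0000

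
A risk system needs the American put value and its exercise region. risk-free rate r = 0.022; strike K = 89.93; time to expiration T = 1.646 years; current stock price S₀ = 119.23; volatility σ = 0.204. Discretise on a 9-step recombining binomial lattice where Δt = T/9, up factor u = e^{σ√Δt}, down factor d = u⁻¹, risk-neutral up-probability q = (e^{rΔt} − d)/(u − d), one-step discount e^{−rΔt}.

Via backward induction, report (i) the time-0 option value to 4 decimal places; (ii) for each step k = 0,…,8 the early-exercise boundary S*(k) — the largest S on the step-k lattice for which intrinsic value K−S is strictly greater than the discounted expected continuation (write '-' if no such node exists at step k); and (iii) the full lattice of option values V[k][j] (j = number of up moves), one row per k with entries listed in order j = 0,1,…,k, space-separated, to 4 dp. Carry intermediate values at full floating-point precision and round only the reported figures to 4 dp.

price = 1.3697
boundary = - - - - - - 70.6406 77.0802 70.6406
tree:
1.3697
2.2748 0.4802
3.7049 0.8703 0.0959
5.8926 1.5582 0.1930 0.0000
9.1026 2.7464 0.3885 0.0000 0.0000
13.5584 4.7429 0.7822 0.0000 0.0000 0.0000
19.2894 7.9656 1.5748 0.0000 0.0000 0.0000 0.0000
25.1911 12.8498 3.1704 0.0000 0.0000 0.0000 0.0000 0.0000
30.5996 19.2894 6.3827 0.0000 0.0000 0.0000 0.0000 0.0000 0.0000
35.5564 25.1911 12.8498 0.0000 0.0000 0.0000 0.0000 0.0000 0.0000 0.0000

Δt=0.18289, u=1.09116, d=0.91646, q=0.50128, disc=e^(-rΔt)=0.99598
k=9 terminal: V=max(K-S,0) → 35.5564 25.1911 12.8498 0.0000 0.0000 0.0000 0.0000 0.0000 0.0000 0.0000
k=8: j=0 S=59.3304 intr=30.5996 cont=30.2385 V=30.5996[EX]; j=1 S=70.6406 intr=19.2894 cont=18.9283 V=19.2894[EX]; j=2 S=84.1068 intr=5.8232 cont=6.3827 V=6.3827[hold]; j=3 S=100.1402 intr=0.0000 cont=0.0000 V=0.0000[hold]; j=4 S=119.2300 intr=0.0000 cont=0.0000 V=0.0000[hold]; j=5 S=141.9589 intr=0.0000 cont=0.0000 V=0.0000[hold]; j=6 S=169.0207 intr=0.0000 cont=0.0000 V=0.0000[hold]; j=7 S=201.2412 intr=0.0000 cont=0.0000 V=0.0000[hold]; j=8 S=239.6040 intr=0.0000 cont=0.0000 V=0.0000[hold]  S*(8)=70.6406
k=7: j=0 S=64.7389 intr=25.1911 cont=24.8299 V=25.1911[EX]; j=1 S=77.0802 intr=12.8498 cont=12.7681 V=12.8498[EX]; j=2 S=91.7740 intr=0.0000 cont=3.1704 V=3.1704[hold]; j=3 S=109.2690 intr=0.0000 cont=0.0000 V=0.0000[hold]; j=4 S=130.0990 intr=0.0000 cont=0.0000 V=0.0000[hold]; j=5 S=154.8999 intr=0.0000 cont=0.0000 V=0.0000[hold]; j=6 S=184.4286 intr=0.0000 cont=0.0000 V=0.0000[hold]; j=7 S=219.5864 intr=0.0000 cont=0.0000 V=0.0000[hold]  S*(7)=77.0802
k=6: j=0 S=70.6406 intr=19.2894 cont=18.9283 V=19.2894[EX]; j=1 S=84.1068 intr=5.8232 cont=7.9656 V=7.9656[hold]; j=2 S=100.1402 intr=0.0000 cont=1.5748 V=1.5748[hold]; j=3 S=119.2300 intr=0.0000 cont=0.0000 V=0.0000[hold]; j=4 S=141.9589 intr=0.0000 cont=0.0000 V=0.0000[hold]; j=5 S=169.0207 intr=0.0000 cont=0.0000 V=0.0000[hold]; j=6 S=201.2412 intr=0.0000 cont=0.0000 V=0.0000[hold]  S*(6)=70.6406
k=5: j=0 S=77.0802 intr=12.8498 cont=13.5584 V=13.5584[hold]; j=1 S=91.7740 intr=0.0000 cont=4.7429 V=4.7429[hold]; j=2 S=109.2690 intr=0.0000 cont=0.7822 V=0.7822[hold]; j=3 S=130.0990 intr=0.0000 cont=0.0000 V=0.0000[hold]; j=4 S=154.8999 intr=0.0000 cont=0.0000 V=0.0000[hold]; j=5 S=184.4286 intr=0.0000 cont=0.0000 V=0.0000[hold]  S*(5)=-
k=4: j=0 S=84.1068 intr=5.8232 cont=9.1026 V=9.1026[hold]; j=1 S=100.1402 intr=0.0000 cont=2.7464 V=2.7464[hold]; j=2 S=119.2300 intr=0.0000 cont=0.3885 V=0.3885[hold]; j=3 S=141.9589 intr=0.0000 cont=0.0000 V=0.0000[hold]; j=4 S=169.0207 intr=0.0000 cont=0.0000 V=0.0000[hold]  S*(4)=-
k=3: j=0 S=91.7740 intr=0.0000 cont=5.8926 V=5.8926[hold]; j=1 S=109.2690 intr=0.0000 cont=1.5582 V=1.5582[hold]; j=2 S=130.0990 intr=0.0000 cont=0.1930 V=0.1930[hold]; j=3 S=154.8999 intr=0.0000 cont=0.0000 V=0.0000[hold]  S*(3)=-
k=2: j=0 S=100.1402 intr=0.0000 cont=3.7049 V=3.7049[hold]; j=1 S=119.2300 intr=0.0000 cont=0.8703 V=0.8703[hold]; j=2 S=141.9589 intr=0.0000 cont=0.0959 V=0.0959[hold]  S*(2)=-
k=1: j=0 S=109.2690 intr=0.0000 cont=2.2748 V=2.2748[hold]; j=1 S=130.0990 intr=0.0000 cont=0.4802 V=0.4802[hold]  S*(1)=-
k=0: j=0 S=119.2300 intr=0.0000 cont=1.3697 V=1.3697[hold]  S*(0)=-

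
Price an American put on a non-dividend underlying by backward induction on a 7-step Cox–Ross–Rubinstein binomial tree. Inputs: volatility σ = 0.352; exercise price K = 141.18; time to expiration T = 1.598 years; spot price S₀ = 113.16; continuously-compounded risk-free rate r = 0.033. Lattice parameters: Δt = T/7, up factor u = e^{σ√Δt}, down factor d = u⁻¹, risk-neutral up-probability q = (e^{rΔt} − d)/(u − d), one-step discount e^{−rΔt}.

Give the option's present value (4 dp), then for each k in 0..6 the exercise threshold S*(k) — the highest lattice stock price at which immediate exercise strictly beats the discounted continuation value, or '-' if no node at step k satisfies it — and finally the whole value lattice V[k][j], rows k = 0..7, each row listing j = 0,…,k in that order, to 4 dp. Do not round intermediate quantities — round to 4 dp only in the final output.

price = 35.5086
boundary = - - 80.8372 68.3235 80.8372 95.6427 113.1600
tree:
35.5086
47.0990 23.5328
60.3428 33.5174 13.1051
72.8565 46.0069 20.5378 5.2731
83.4330 60.3428 31.2272 9.3008 1.0003
92.3723 72.8565 45.5373 16.2427 1.9397 0.0000
99.9278 83.4330 60.3428 28.0200 3.7615 0.0000 0.0000
106.3137 92.3723 72.8565 45.5373 7.2944 0.0000 0.0000 0.0000

Δt=0.22829, u=1.18315, d=0.84520, q=0.48043, disc=e^(-rΔt)=0.99249
k=7 terminal: V=max(K-S,0) → 106.3137 92.3723 72.8565 45.5373 7.2944 0.0000 0.0000 0.0000
k=6: j=0 S=41.2522 intr=99.9278 cont=98.8682 V=99.9278[EX]; j=1 S=57.7470 intr=83.4330 cont=82.3735 V=83.4330[EX]; j=2 S=80.8372 intr=60.3428 cont=59.2833 V=60.3428[EX]; j=3 S=113.1600 intr=28.0200 cont=26.9604 V=28.0200[EX]; j=4 S=158.4072 intr=0.0000 cont=3.7615 V=3.7615[hold]; j=5 S=221.7465 intr=0.0000 cont=0.0000 V=0.0000[hold]; j=6 S=310.4120 intr=0.0000 cont=0.0000 V=0.0000[hold]  S*(6)=113.1600
k=5: j=0 S=48.8077 intr=92.3723 cont=91.3127 V=92.3723[EX]; j=1 S=68.3235 intr=72.8565 cont=71.7969 V=72.8565[EX]; j=2 S=95.6427 intr=45.5373 cont=44.4777 V=45.5373[EX]; j=3 S=133.8856 intr=7.2944 cont=16.2427 V=16.2427[hold]; j=4 S=187.4199 intr=0.0000 cont=1.9397 V=1.9397[hold]; j=5 S=262.3600 intr=0.0000 cont=0.0000 V=0.0000[hold]  S*(5)=95.6427
k=4: j=0 S=57.7470 intr=83.4330 cont=82.3735 V=83.4330[EX]; j=1 S=80.8372 intr=60.3428 cont=59.2833 V=60.3428[EX]; j=2 S=113.1600 intr=28.0200 cont=31.2272 V=31.2272[hold]; j=3 S=158.4072 intr=0.0000 cont=9.3008 V=9.3008[hold]; j=4 S=221.7465 intr=0.0000 cont=1.0003 V=1.0003[hold]  S*(4)=80.8372
k=3: j=0 S=68.3235 intr=72.8565 cont=71.7969 V=72.8565[EX]; j=1 S=95.6427 intr=45.5373 cont=46.0069 V=46.0069[hold]; j=2 S=133.8856 intr=7.2944 cont=20.5378 V=20.5378[hold]; j=3 S=187.4199 intr=0.0000 cont=5.2731 V=5.2731[hold]  S*(3)=68.3235
k=2: j=0 S=80.8372 intr=60.3428 cont=59.5072 V=60.3428[EX]; j=1 S=113.1600 intr=28.0200 cont=33.5174 V=33.5174[hold]; j=2 S=158.4072 intr=0.0000 cont=13.1051 V=13.1051[hold]  S*(2)=80.8372
k=1: j=0 S=95.6427 intr=45.5373 cont=47.0990 V=47.0990[hold]; j=1 S=133.8856 intr=7.2944 cont=23.5328 V=23.5328[hold]  S*(1)=-
k=0: j=0 S=113.1600 intr=28.0200 cont=35.5086 V=35.5086[hold]  S*(0)=-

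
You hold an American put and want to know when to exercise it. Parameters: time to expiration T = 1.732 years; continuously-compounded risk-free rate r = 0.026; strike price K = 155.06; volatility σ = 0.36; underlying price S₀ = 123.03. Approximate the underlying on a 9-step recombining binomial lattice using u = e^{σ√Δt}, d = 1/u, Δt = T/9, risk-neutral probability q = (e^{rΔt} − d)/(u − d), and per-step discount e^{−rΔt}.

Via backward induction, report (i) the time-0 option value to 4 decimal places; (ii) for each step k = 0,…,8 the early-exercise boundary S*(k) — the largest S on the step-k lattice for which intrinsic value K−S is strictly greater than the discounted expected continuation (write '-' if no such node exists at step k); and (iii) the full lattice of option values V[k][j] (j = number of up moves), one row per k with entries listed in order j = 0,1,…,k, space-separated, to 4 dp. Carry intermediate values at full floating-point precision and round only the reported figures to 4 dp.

price = 41.7031
boundary = - - - 76.6039 89.7094 76.6039 89.7094 105.0569 123.0300
tree:
41.7031
53.0244 29.7001
65.4916 39.8810 18.8238
78.4561 51.9332 27.0556 9.9752
89.6469 65.3506 37.7341 15.6046 3.8934
99.2030 78.4561 50.7537 23.8227 6.7373 0.8090
107.3630 89.6469 65.3506 35.2460 11.5192 1.5528 0.0000
114.3309 99.2030 78.4561 50.0031 19.3988 2.9806 0.0000 0.0000
120.2809 107.3630 89.6469 65.3506 32.0300 5.7213 0.0000 0.0000 0.0000
125.3617 114.3309 99.2030 78.4561 50.0031 10.9820 0.0000 0.0000 0.0000 0.0000

params: Δt=0.19244 u=1.17108 d=0.85391 q=0.47642 e^(-rΔt)=0.99501
t_9 payoffs: 125.3617 114.3309 99.2030 78.4561 50.0031 10.9820 0.0000 0.0000 0.0000 0.0000
t_8: node(8,0) S=34.7791 payoff=120.2809 vs cont=119.5070 → 120.2809 [stop]  node(8,1) S=47.6970 payoff=107.3630 vs cont=106.5891 → 107.3630 [stop]  node(8,2) S=65.4131 payoff=89.6469 vs cont=88.8730 → 89.6469 [stop]  node(8,3) S=89.7094 payoff=65.3506 vs cont=64.5767 → 65.3506 [stop]  node(8,4) S=123.0300 payoff=32.0300 vs cont=31.2561 → 32.0300 [stop]  node(8,5) S=168.7269 payoff=0.0000 vs cont=5.7213 → 5.7213 [wait]  node(8,6) S=231.3969 payoff=0.0000 vs cont=0.0000 → 0.0000 [wait]  node(8,7) S=317.3444 payoff=0.0000 vs cont=0.0000 → 0.0000 [wait]  node(8,8) S=435.2153 payoff=0.0000 vs cont=0.0000 → 0.0000 [wait]  ⇒ S*(8)=123.0300
t_7: node(7,0) S=40.7291 payoff=114.3309 vs cont=113.5570 → 114.3309 [stop]  node(7,1) S=55.8570 payoff=99.2030 vs cont=98.4291 → 99.2030 [stop]  node(7,2) S=76.6039 payoff=78.4561 vs cont=77.6821 → 78.4561 [stop]  node(7,3) S=105.0569 payoff=50.0031 vs cont=49.2292 → 50.0031 [stop]  node(7,4) S=144.0780 payoff=10.9820 vs cont=19.3988 → 19.3988 [wait]  node(7,5) S=197.5927 payoff=0.0000 vs cont=2.9806 → 2.9806 [wait]  node(7,6) S=270.9843 payoff=0.0000 vs cont=0.0000 → 0.0000 [wait]  node(7,7) S=371.6357 payoff=0.0000 vs cont=0.0000 → 0.0000 [wait]  ⇒ S*(7)=105.0569
t_6: node(6,0) S=47.6970 payoff=107.3630 vs cont=106.5891 → 107.3630 [stop]  node(6,1) S=65.4131 payoff=89.6469 vs cont=88.8730 → 89.6469 [stop]  node(6,2) S=89.7094 payoff=65.3506 vs cont=64.5767 → 65.3506 [stop]  node(6,3) S=123.0300 payoff=32.0300 vs cont=35.2460 → 35.2460 [wait]  node(6,4) S=168.7269 payoff=0.0000 vs cont=11.5192 → 11.5192 [wait]  node(6,5) S=231.3969 payoff=0.0000 vs cont=1.5528 → 1.5528 [wait]  node(6,6) S=317.3444 payoff=0.0000 vs cont=0.0000 → 0.0000 [wait]  ⇒ S*(6)=89.7094
t_5: node(5,0) S=55.8570 payoff=99.2030 vs cont=98.4291 → 99.2030 [stop]  node(5,1) S=76.6039 payoff=78.4561 vs cont=77.6821 → 78.4561 [stop]  node(5,2) S=105.0569 payoff=50.0031 vs cont=50.7537 → 50.7537 [wait]  node(5,3) S=144.0780 payoff=10.9820 vs cont=23.8227 → 23.8227 [wait]  node(5,4) S=197.5927 payoff=0.0000 vs cont=6.7373 → 6.7373 [wait]  node(5,5) S=270.9843 payoff=0.0000 vs cont=0.8090 → 0.8090 [wait]  ⇒ S*(5)=76.6039
t_4: node(4,0) S=65.4131 payoff=89.6469 vs cont=88.8730 → 89.6469 [stop]  node(4,1) S=89.7094 payoff=65.3506 vs cont=64.9325 → 65.3506 [stop]  node(4,2) S=123.0300 payoff=32.0300 vs cont=37.7341 → 37.7341 [wait]  node(4,3) S=168.7269 payoff=0.0000 vs cont=15.6046 → 15.6046 [wait]  node(4,4) S=231.3969 payoff=0.0000 vs cont=3.8934 → 3.8934 [wait]  ⇒ S*(4)=89.7094
t_3: node(3,0) S=76.6039 payoff=78.4561 vs cont=77.6821 → 78.4561 [stop]  node(3,1) S=105.0569 payoff=50.0031 vs cont=51.9332 → 51.9332 [wait]  node(3,2) S=144.0780 payoff=10.9820 vs cont=27.0556 → 27.0556 [wait]  node(3,3) S=197.5927 payoff=0.0000 vs cont=9.9752 → 9.9752 [wait]  ⇒ S*(3)=76.6039
t_2: node(2,0) S=89.7094 payoff=65.3506 vs cont=65.4916 → 65.4916 [wait]  node(2,1) S=123.0300 payoff=32.0300 vs cont=39.8810 → 39.8810 [wait]  node(2,2) S=168.7269 payoff=0.0000 vs cont=18.8238 → 18.8238 [wait]  ⇒ S*(2)=-
t_1: node(1,0) S=105.0569 payoff=50.0031 vs cont=53.0244 → 53.0244 [wait]  node(1,1) S=144.0780 payoff=10.9820 vs cont=29.7001 → 29.7001 [wait]  ⇒ S*(1)=-
t_0: node(0,0) S=123.0300 payoff=32.0300 vs cont=41.7031 → 41.7031 [wait]  ⇒ S*(0)=-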